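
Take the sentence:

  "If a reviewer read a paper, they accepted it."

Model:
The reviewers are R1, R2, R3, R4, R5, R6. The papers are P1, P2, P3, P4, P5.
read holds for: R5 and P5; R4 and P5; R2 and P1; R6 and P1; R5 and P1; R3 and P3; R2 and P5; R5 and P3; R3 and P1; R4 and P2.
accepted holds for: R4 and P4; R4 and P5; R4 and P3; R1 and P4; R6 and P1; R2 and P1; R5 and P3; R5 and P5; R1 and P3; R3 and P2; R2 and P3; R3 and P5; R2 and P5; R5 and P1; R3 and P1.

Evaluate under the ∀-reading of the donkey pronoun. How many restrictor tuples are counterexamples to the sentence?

"it" takes "a paper" as antecedent — a donkey pronoun bound across the clause boundary.
Strong reading: for every (r,p) with read(r,p), accepted(r,p).
Restrictor pairs: (R2,P1) ✓  (R2,P5) ✓  (R3,P1) ✓  (R3,P3) ✗  (R4,P2) ✗  (R4,P5) ✓  (R5,P1) ✓  (R5,P3) ✓  (R5,P5) ✓  (R6,P1) ✓
Counterexamples (restrictor pairs failing the scope): 2.

2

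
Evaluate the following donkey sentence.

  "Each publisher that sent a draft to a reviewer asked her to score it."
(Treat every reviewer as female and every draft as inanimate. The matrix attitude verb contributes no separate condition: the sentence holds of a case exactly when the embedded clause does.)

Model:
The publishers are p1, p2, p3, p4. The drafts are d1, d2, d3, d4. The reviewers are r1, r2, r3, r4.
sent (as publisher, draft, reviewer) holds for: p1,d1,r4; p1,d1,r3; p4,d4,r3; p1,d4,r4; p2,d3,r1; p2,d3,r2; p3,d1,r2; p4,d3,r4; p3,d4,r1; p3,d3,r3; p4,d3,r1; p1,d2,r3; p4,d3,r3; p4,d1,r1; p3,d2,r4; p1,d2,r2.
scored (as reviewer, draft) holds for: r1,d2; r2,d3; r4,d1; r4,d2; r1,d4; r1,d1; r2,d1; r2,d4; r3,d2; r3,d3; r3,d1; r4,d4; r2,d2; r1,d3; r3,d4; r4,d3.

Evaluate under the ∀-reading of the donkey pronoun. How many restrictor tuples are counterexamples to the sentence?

0

"her" takes "a reviewer" as antecedent and "it" takes "a draft"; both are donkey pronouns co-varying with the restrictor.
Strong reading: for every (p,d,r) with sent(p,d,r), scored(r,d).
Restrictor triples: (p1,d1,r3)→scored(r3,d1) ✓  (p1,d1,r4)→scored(r4,d1) ✓  (p1,d2,r2)→scored(r2,d2) ✓  (p1,d2,r3)→scored(r3,d2) ✓  (p1,d4,r4)→scored(r4,d4) ✓  (p2,d3,r1)→scored(r1,d3) ✓  (p2,d3,r2)→scored(r2,d3) ✓  (p3,d1,r2)→scored(r2,d1) ✓  (p3,d2,r4)→scored(r4,d2) ✓  (p3,d3,r3)→scored(r3,d3) ✓  (p3,d4,r1)→scored(r1,d4) ✓  (p4,d1,r1)→scored(r1,d1) ✓  (p4,d3,r1)→scored(r1,d3) ✓  (p4,d3,r3)→scored(r3,d3) ✓  (p4,d3,r4)→scored(r4,d3) ✓  (p4,d4,r3)→scored(r3,d4) ✓
Counterexamples (restrictor triples failing the scope): 0.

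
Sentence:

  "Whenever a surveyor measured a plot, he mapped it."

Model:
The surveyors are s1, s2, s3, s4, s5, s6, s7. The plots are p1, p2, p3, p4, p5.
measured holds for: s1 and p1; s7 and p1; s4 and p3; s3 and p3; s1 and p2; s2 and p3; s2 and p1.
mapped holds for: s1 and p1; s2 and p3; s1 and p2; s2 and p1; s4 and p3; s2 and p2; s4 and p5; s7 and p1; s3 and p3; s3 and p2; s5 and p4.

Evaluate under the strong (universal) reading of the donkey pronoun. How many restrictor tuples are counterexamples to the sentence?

"it" takes "a plot" as antecedent — a donkey pronoun bound across the clause boundary.
Strong reading: for every (s,p) with measured(s,p), mapped(s,p).
Restrictor pairs: (s1,p1) ✓  (s1,p2) ✓  (s2,p1) ✓  (s2,p3) ✓  (s3,p3) ✓  (s4,p3) ✓  (s7,p1) ✓
Counterexamples (restrictor pairs failing the scope): 0.

0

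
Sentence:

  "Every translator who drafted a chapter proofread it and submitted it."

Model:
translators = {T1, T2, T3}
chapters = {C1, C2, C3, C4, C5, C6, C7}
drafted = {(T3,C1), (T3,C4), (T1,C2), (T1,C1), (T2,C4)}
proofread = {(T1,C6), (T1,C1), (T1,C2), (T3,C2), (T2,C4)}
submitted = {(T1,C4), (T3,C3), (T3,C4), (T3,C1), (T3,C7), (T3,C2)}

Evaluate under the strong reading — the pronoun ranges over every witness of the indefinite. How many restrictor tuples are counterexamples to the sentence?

5

"it" takes "a chapter" as antecedent — a donkey pronoun bound across the clause boundary.
Strong reading: for every (t,c) with drafted(t,c), proofread(t,c) ∧ submitted(t,c).
Restrictor pairs: (T1,C1) ✗  (T1,C2) ✗  (T2,C4) ✗  (T3,C1) ✗  (T3,C4) ✗
Counterexamples (restrictor pairs failing the scope): 5.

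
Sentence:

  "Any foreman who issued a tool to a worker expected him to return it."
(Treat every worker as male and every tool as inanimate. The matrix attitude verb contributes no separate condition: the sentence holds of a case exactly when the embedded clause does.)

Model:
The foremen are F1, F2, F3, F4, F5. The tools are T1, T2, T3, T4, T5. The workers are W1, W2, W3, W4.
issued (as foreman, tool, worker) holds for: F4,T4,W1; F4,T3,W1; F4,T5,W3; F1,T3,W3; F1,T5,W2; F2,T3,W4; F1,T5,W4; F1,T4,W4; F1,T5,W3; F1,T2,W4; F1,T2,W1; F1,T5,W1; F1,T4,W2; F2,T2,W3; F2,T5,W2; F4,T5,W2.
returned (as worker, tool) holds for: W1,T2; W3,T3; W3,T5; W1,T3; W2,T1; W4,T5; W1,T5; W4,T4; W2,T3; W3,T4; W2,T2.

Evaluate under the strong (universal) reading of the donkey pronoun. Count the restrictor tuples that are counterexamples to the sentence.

8

"him" takes "a worker" as antecedent and "it" takes "a tool"; both are donkey pronouns co-varying with the restrictor.
Strong reading: for every (f,t,w) with issued(f,t,w), returned(w,t).
Restrictor triples: (F1,T2,W1)→returned(W1,T2) ✓  (F1,T2,W4)→returned(W4,T2) ✗  (F1,T3,W3)→returned(W3,T3) ✓  (F1,T4,W2)→returned(W2,T4) ✗  (F1,T4,W4)→returned(W4,T4) ✓  (F1,T5,W1)→returned(W1,T5) ✓  (F1,T5,W2)→returned(W2,T5) ✗  (F1,T5,W3)→returned(W3,T5) ✓  (F1,T5,W4)→returned(W4,T5) ✓  (F2,T2,W3)→returned(W3,T2) ✗  (F2,T3,W4)→returned(W4,T3) ✗  (F2,T5,W2)→returned(W2,T5) ✗  (F4,T3,W1)→returned(W1,T3) ✓  (F4,T4,W1)→returned(W1,T4) ✗  (F4,T5,W2)→returned(W2,T5) ✗  (F4,T5,W3)→returned(W3,T5) ✓
Counterexamples (restrictor triples failing the scope): 8.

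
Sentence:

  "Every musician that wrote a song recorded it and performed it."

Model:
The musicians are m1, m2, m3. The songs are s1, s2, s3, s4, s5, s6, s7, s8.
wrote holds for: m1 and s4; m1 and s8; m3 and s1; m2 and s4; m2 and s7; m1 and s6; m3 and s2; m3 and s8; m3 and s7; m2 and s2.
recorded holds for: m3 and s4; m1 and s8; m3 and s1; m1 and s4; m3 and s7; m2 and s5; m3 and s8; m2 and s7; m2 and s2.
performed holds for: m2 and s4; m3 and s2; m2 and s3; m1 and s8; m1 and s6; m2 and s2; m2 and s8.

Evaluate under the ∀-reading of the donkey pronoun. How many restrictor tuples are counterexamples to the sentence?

8

"it" takes "a song" as antecedent — a donkey pronoun bound across the clause boundary.
Strong reading: for every (m,s) with wrote(m,s), recorded(m,s) ∧ performed(m,s).
Restrictor pairs: (m1,s4) ✗  (m1,s6) ✗  (m1,s8) ✓  (m2,s2) ✓  (m2,s4) ✗  (m2,s7) ✗  (m3,s1) ✗  (m3,s2) ✗  (m3,s7) ✗  (m3,s8) ✗
Counterexamples (restrictor pairs failing the scope): 8.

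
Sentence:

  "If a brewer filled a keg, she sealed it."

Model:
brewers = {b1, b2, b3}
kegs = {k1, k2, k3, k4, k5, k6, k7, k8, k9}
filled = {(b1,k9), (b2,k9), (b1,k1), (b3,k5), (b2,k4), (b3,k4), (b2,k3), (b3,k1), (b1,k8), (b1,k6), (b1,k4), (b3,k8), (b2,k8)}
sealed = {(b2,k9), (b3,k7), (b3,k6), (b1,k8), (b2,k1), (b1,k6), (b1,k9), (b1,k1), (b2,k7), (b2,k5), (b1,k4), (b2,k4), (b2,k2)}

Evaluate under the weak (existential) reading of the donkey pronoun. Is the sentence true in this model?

"it" takes "a keg" as antecedent — a donkey pronoun bound across the clause boundary.
Weak reading: every brewer b with some filled-keg has at least one filled-keg k such that sealed(b,k).
Per brewer: b1:✓  b2:✓  b3:✗
b3 has no witness among its filled-kegs.

False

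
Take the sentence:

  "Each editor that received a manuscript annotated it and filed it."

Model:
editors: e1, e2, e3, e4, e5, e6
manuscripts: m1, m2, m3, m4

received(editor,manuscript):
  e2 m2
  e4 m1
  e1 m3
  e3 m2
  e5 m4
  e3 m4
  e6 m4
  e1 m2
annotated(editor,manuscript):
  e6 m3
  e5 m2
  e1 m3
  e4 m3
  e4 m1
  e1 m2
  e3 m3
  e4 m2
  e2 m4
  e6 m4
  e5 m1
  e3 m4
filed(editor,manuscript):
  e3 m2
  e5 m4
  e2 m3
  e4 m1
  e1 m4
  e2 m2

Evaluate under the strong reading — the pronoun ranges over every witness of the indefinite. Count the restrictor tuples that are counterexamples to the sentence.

"it" takes "a manuscript" as antecedent — a donkey pronoun bound across the clause boundary.
Strong reading: for every (e,m) with received(e,m), annotated(e,m) ∧ filed(e,m).
Restrictor pairs: (e1,m2) ✗  (e1,m3) ✗  (e2,m2) ✗  (e3,m2) ✗  (e3,m4) ✗  (e4,m1) ✓  (e5,m4) ✗  (e6,m4) ✗
Counterexamples (restrictor pairs failing the scope): 7.

7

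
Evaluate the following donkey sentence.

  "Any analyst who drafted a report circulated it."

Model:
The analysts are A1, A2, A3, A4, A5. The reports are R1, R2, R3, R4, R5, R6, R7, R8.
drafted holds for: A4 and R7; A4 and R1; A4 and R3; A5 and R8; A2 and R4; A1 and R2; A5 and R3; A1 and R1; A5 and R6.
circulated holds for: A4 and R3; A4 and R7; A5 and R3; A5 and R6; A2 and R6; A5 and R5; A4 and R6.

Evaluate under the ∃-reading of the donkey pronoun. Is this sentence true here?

False

"it" takes "a report" as antecedent — a donkey pronoun bound across the clause boundary.
Weak reading: every analyst a with some drafted-report has at least one drafted-report r such that circulated(a,r).
Per analyst: A1:✗  A2:✗  A4:✓  A5:✓
A1 has no witness among its drafted-reports.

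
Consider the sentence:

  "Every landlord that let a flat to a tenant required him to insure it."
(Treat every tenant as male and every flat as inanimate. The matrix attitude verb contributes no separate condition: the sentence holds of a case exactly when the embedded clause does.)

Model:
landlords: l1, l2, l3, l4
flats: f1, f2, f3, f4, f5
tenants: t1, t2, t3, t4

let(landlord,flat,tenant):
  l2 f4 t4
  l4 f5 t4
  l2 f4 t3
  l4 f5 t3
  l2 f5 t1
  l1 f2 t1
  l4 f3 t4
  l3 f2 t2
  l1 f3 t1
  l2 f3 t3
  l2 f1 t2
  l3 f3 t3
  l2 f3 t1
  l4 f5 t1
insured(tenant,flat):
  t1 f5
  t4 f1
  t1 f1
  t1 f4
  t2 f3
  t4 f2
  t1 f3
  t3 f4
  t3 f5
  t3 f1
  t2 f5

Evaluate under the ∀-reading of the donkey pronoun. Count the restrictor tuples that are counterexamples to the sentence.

"him" takes "a tenant" as antecedent and "it" takes "a flat"; both are donkey pronouns co-varying with the restrictor.
Strong reading: for every (l,f,t) with let(l,f,t), insured(t,f).
Restrictor triples: (l1,f2,t1)→insured(t1,f2) ✗  (l1,f3,t1)→insured(t1,f3) ✓  (l2,f1,t2)→insured(t2,f1) ✗  (l2,f3,t1)→insured(t1,f3) ✓  (l2,f3,t3)→insured(t3,f3) ✗  (l2,f4,t3)→insured(t3,f4) ✓  (l2,f4,t4)→insured(t4,f4) ✗  (l2,f5,t1)→insured(t1,f5) ✓  (l3,f2,t2)→insured(t2,f2) ✗  (l3,f3,t3)→insured(t3,f3) ✗  (l4,f3,t4)→insured(t4,f3) ✗  (l4,f5,t1)→insured(t1,f5) ✓  (l4,f5,t3)→insured(t3,f5) ✓  (l4,f5,t4)→insured(t4,f5) ✗
Counterexamples (restrictor triples failing the scope): 8.

8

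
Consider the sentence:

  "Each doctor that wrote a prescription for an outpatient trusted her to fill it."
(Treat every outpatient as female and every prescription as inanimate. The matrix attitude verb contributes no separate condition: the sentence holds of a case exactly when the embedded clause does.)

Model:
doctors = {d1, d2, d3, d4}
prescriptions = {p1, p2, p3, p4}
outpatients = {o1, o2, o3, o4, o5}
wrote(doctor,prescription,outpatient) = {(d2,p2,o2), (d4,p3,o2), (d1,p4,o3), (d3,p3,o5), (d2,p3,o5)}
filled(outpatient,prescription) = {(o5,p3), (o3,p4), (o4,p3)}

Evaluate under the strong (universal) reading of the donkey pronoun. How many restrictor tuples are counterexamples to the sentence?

2

"her" takes "an outpatient" as antecedent and "it" takes "a prescription"; both are donkey pronouns co-varying with the restrictor.
Strong reading: for every (d,p,o) with wrote(d,p,o), filled(o,p).
Restrictor triples: (d1,p4,o3)→filled(o3,p4) ✓  (d2,p2,o2)→filled(o2,p2) ✗  (d2,p3,o5)→filled(o5,p3) ✓  (d3,p3,o5)→filled(o5,p3) ✓  (d4,p3,o2)→filled(o2,p3) ✗
Counterexamples (restrictor triples failing the scope): 2.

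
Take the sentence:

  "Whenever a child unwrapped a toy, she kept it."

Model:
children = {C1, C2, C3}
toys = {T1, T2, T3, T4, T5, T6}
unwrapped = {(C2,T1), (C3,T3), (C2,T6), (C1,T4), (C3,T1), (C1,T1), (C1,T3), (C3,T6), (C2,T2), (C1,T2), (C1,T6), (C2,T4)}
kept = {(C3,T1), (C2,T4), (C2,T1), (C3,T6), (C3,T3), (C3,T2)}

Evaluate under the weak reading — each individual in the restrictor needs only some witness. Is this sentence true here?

"it" takes "a toy" as antecedent — a donkey pronoun bound across the clause boundary.
Weak reading: every child c with some unwrapped-toy has at least one unwrapped-toy t such that kept(c,t).
Per child: C1:✗  C2:✓  C3:✓
C1 has no witness among its unwrapped-toys.

False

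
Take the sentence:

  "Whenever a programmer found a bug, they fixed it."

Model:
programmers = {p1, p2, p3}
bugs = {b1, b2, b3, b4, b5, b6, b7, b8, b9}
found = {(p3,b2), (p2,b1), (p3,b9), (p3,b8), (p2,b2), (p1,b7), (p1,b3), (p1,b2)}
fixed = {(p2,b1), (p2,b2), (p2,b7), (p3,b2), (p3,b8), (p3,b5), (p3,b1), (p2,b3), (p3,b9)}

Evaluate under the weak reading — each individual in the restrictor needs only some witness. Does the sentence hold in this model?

"it" takes "a bug" as antecedent — a donkey pronoun bound across the clause boundary.
Weak reading: every programmer p with some found-bug has at least one found-bug b such that fixed(p,b).
Per programmer: p1:✗  p2:✓  p3:✓
p1 has no witness among its found-bugs.

False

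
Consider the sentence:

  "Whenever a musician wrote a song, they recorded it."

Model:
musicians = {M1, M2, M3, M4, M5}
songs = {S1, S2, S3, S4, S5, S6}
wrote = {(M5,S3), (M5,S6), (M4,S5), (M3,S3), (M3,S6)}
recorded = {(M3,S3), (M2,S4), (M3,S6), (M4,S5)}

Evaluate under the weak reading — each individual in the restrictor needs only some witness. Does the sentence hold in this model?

"it" takes "a song" as antecedent — a donkey pronoun bound across the clause boundary.
Weak reading: every musician m with some wrote-song has at least one wrote-song s such that recorded(m,s).
Per musician: M3:✓  M4:✓  M5:✗
M5 has no witness among its wrote-songs.

False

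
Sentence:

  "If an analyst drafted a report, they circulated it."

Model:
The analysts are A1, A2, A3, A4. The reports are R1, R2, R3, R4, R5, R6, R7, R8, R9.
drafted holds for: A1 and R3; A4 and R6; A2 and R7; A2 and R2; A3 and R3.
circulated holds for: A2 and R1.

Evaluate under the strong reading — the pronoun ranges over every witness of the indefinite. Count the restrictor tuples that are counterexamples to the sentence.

"it" takes "a report" as antecedent — a donkey pronoun bound across the clause boundary.
Strong reading: for every (a,r) with drafted(a,r), circulated(a,r).
Restrictor pairs: (A1,R3) ✗  (A2,R2) ✗  (A2,R7) ✗  (A3,R3) ✗  (A4,R6) ✗
Counterexamples (restrictor pairs failing the scope): 5.

5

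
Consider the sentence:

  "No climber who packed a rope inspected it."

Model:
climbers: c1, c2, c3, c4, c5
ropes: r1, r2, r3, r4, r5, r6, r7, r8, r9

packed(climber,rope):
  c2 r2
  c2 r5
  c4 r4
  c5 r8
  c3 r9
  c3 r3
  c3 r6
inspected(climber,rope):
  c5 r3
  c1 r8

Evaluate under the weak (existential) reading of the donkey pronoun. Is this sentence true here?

"it" takes "a rope" as antecedent — a donkey pronoun bound across the clause boundary.
Truth condition: for no (c,r) with packed(c,r) does inspected(c,r) hold.
Restrictor pairs — does the scope hold? (c2,r2):fails  (c2,r5):fails  (c3,r3):fails  (c3,r6):fails  (c3,r9):fails  (c4,r4):fails  (c5,r8):fails
Scope holds for no restrictor pair, so the sentence is true.

True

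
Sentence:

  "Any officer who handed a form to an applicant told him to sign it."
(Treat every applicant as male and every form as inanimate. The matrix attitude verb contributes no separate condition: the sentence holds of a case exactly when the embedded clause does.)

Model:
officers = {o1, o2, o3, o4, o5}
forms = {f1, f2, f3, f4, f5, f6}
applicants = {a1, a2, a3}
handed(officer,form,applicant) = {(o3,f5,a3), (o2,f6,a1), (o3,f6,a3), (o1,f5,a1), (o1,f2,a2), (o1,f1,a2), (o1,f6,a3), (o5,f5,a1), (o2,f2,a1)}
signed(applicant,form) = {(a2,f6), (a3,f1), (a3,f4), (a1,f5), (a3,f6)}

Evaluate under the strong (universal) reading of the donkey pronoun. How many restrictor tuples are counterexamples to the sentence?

"him" takes "an applicant" as antecedent and "it" takes "a form"; both are donkey pronouns co-varying with the restrictor.
Strong reading: for every (o,f,a) with handed(o,f,a), signed(a,f).
Restrictor triples: (o1,f1,a2)→signed(a2,f1) ✗  (o1,f2,a2)→signed(a2,f2) ✗  (o1,f5,a1)→signed(a1,f5) ✓  (o1,f6,a3)→signed(a3,f6) ✓  (o2,f2,a1)→signed(a1,f2) ✗  (o2,f6,a1)→signed(a1,f6) ✗  (o3,f5,a3)→signed(a3,f5) ✗  (o3,f6,a3)→signed(a3,f6) ✓  (o5,f5,a1)→signed(a1,f5) ✓
Counterexamples (restrictor triples failing the scope): 5.

5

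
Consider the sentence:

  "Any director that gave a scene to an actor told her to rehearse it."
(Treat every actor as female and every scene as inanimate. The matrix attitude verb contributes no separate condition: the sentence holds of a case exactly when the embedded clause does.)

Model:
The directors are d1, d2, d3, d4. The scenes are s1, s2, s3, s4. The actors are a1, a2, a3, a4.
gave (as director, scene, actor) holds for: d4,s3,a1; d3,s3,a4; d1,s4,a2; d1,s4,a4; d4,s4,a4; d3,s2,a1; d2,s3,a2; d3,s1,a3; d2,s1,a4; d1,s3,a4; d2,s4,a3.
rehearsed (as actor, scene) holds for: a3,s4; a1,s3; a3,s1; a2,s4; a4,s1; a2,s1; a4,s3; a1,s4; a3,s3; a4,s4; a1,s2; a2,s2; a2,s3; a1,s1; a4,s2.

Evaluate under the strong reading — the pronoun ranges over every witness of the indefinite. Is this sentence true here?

"her" takes "an actor" as antecedent and "it" takes "a scene"; both are donkey pronouns co-varying with the restrictor.
Strong reading: for every (d,s,a) with gave(d,s,a), rehearsed(a,s).
Restrictor triples: (d1,s3,a4)→rehearsed(a4,s3) ✓  (d1,s4,a2)→rehearsed(a2,s4) ✓  (d1,s4,a4)→rehearsed(a4,s4) ✓  (d2,s1,a4)→rehearsed(a4,s1) ✓  (d2,s3,a2)→rehearsed(a2,s3) ✓  (d2,s4,a3)→rehearsed(a3,s4) ✓  (d3,s1,a3)→rehearsed(a3,s1) ✓  (d3,s2,a1)→rehearsed(a1,s2) ✓  (d3,s3,a4)→rehearsed(a4,s3) ✓  (d4,s3,a1)→rehearsed(a1,s3) ✓  (d4,s4,a4)→rehearsed(a4,s4) ✓
Every restrictor triple satisfies the scope.

True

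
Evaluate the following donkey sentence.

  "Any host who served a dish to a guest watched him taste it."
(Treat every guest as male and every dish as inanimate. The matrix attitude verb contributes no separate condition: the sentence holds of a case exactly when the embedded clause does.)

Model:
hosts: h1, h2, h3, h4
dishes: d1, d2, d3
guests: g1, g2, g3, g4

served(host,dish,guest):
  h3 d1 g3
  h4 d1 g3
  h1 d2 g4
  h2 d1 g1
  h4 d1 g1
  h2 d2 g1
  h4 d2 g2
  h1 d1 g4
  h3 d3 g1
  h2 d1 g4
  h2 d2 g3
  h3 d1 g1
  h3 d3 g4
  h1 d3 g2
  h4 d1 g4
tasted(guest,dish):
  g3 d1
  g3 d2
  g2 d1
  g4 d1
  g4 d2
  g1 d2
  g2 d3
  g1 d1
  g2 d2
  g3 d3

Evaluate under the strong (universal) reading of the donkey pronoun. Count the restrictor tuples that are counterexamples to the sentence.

2

"him" takes "a guest" as antecedent and "it" takes "a dish"; both are donkey pronouns co-varying with the restrictor.
Strong reading: for every (h,d,g) with served(h,d,g), tasted(g,d).
Restrictor triples: (h1,d1,g4)→tasted(g4,d1) ✓  (h1,d2,g4)→tasted(g4,d2) ✓  (h1,d3,g2)→tasted(g2,d3) ✓  (h2,d1,g1)→tasted(g1,d1) ✓  (h2,d1,g4)→tasted(g4,d1) ✓  (h2,d2,g1)→tasted(g1,d2) ✓  (h2,d2,g3)→tasted(g3,d2) ✓  (h3,d1,g1)→tasted(g1,d1) ✓  (h3,d1,g3)→tasted(g3,d1) ✓  (h3,d3,g1)→tasted(g1,d3) ✗  (h3,d3,g4)→tasted(g4,d3) ✗  (h4,d1,g1)→tasted(g1,d1) ✓  (h4,d1,g3)→tasted(g3,d1) ✓  (h4,d1,g4)→tasted(g4,d1) ✓  (h4,d2,g2)→tasted(g2,d2) ✓
Counterexamples (restrictor triples failing the scope): 2.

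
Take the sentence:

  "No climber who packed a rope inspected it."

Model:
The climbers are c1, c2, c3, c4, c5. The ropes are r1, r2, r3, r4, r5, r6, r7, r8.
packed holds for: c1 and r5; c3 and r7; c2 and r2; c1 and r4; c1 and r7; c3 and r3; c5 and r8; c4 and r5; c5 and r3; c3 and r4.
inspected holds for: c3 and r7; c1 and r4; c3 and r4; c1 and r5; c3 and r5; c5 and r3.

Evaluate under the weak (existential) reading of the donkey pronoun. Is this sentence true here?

False

"it" takes "a rope" as antecedent — a donkey pronoun bound across the clause boundary.
Truth condition: for no (c,r) with packed(c,r) does inspected(c,r) hold.
Restrictor pairs — does the scope hold? (c1,r4):holds  (c1,r5):holds  (c1,r7):fails  (c2,r2):fails  (c3,r3):fails  (c3,r4):holds  (c3,r7):holds  (c4,r5):fails  (c5,r3):holds  (c5,r8):fails
Scope holds for 5 pair(s), so the sentence is false.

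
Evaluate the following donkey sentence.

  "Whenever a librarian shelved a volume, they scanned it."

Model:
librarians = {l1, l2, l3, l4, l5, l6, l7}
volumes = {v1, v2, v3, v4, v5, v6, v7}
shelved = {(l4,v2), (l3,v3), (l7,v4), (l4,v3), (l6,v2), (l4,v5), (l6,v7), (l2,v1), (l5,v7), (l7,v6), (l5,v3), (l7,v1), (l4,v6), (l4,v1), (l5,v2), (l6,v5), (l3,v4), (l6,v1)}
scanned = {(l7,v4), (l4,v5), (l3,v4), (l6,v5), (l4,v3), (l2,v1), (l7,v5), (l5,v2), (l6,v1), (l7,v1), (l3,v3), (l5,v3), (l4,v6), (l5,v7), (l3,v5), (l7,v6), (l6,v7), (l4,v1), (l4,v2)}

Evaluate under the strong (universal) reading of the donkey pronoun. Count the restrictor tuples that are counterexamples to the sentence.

1

"it" takes "a volume" as antecedent — a donkey pronoun bound across the clause boundary.
Strong reading: for every (l,v) with shelved(l,v), scanned(l,v).
Restrictor pairs: (l2,v1) ✓  (l3,v3) ✓  (l3,v4) ✓  (l4,v1) ✓  (l4,v2) ✓  (l4,v3) ✓  (l4,v5) ✓  (l4,v6) ✓  (l5,v2) ✓  (l5,v3) ✓  (l5,v7) ✓  (l6,v1) ✓  (l6,v2) ✗  (l6,v5) ✓  (l6,v7) ✓  (l7,v1) ✓  (l7,v4) ✓  (l7,v6) ✓
Counterexamples (restrictor pairs failing the scope): 1.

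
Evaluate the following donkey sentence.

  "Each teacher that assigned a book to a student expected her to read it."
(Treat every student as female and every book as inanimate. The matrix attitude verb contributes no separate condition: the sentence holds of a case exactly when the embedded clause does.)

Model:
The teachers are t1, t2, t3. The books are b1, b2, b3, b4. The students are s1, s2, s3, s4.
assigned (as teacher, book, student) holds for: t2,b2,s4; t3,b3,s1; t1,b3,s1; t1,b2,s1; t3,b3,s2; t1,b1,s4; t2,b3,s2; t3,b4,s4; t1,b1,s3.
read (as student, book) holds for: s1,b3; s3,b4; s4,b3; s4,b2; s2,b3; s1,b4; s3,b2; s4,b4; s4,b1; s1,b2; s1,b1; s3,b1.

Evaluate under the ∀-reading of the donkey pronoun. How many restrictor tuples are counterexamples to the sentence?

0

"her" takes "a student" as antecedent and "it" takes "a book"; both are donkey pronouns co-varying with the restrictor.
Strong reading: for every (t,b,s) with assigned(t,b,s), read(s,b).
Restrictor triples: (t1,b1,s3)→read(s3,b1) ✓  (t1,b1,s4)→read(s4,b1) ✓  (t1,b2,s1)→read(s1,b2) ✓  (t1,b3,s1)→read(s1,b3) ✓  (t2,b2,s4)→read(s4,b2) ✓  (t2,b3,s2)→read(s2,b3) ✓  (t3,b3,s1)→read(s1,b3) ✓  (t3,b3,s2)→read(s2,b3) ✓  (t3,b4,s4)→read(s4,b4) ✓
Counterexamples (restrictor triples failing the scope): 0.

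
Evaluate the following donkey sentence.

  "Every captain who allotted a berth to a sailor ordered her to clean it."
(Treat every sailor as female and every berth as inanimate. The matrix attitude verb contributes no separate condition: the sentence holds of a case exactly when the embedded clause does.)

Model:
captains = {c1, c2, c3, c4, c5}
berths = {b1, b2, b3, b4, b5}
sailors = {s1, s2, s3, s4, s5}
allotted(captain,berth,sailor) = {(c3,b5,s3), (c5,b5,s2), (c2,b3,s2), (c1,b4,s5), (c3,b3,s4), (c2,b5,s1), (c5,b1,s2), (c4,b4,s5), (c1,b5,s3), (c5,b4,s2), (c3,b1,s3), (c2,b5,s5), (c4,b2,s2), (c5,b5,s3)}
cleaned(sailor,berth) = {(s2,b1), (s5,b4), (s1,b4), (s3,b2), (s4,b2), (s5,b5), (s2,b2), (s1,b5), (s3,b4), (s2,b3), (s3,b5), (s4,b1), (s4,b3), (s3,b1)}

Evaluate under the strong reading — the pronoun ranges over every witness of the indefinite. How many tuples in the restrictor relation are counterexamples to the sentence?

2

"her" takes "a sailor" as antecedent and "it" takes "a berth"; both are donkey pronouns co-varying with the restrictor.
Strong reading: for every (c,b,s) with allotted(c,b,s), cleaned(s,b).
Restrictor triples: (c1,b4,s5)→cleaned(s5,b4) ✓  (c1,b5,s3)→cleaned(s3,b5) ✓  (c2,b3,s2)→cleaned(s2,b3) ✓  (c2,b5,s1)→cleaned(s1,b5) ✓  (c2,b5,s5)→cleaned(s5,b5) ✓  (c3,b1,s3)→cleaned(s3,b1) ✓  (c3,b3,s4)→cleaned(s4,b3) ✓  (c3,b5,s3)→cleaned(s3,b5) ✓  (c4,b2,s2)→cleaned(s2,b2) ✓  (c4,b4,s5)→cleaned(s5,b4) ✓  (c5,b1,s2)→cleaned(s2,b1) ✓  (c5,b4,s2)→cleaned(s2,b4) ✗  (c5,b5,s2)→cleaned(s2,b5) ✗  (c5,b5,s3)→cleaned(s3,b5) ✓
Counterexamples (restrictor triples failing the scope): 2.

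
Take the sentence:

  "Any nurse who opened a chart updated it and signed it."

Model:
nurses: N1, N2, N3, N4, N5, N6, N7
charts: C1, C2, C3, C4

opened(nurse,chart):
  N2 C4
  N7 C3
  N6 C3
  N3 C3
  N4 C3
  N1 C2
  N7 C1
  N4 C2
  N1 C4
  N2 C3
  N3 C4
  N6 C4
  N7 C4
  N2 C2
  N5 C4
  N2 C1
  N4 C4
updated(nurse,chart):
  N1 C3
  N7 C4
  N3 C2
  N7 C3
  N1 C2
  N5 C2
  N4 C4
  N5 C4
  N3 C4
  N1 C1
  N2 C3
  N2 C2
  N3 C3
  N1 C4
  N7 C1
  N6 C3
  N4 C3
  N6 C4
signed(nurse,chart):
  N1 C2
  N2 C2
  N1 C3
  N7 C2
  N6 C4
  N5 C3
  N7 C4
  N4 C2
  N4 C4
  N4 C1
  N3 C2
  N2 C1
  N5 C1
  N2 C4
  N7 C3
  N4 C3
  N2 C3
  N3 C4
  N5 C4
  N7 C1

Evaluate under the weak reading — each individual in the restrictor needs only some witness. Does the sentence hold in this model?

"it" takes "a chart" as antecedent — a donkey pronoun bound across the clause boundary.
Weak reading: every nurse n with some opened-chart has at least one opened-chart c such that updated(n,c) ∧ signed(n,c).
Per nurse: N1:✓  N2:✓  N3:✓  N4:✓  N5:✓  N6:✓  N7:✓
Every nurse in the restrictor has a witness.

True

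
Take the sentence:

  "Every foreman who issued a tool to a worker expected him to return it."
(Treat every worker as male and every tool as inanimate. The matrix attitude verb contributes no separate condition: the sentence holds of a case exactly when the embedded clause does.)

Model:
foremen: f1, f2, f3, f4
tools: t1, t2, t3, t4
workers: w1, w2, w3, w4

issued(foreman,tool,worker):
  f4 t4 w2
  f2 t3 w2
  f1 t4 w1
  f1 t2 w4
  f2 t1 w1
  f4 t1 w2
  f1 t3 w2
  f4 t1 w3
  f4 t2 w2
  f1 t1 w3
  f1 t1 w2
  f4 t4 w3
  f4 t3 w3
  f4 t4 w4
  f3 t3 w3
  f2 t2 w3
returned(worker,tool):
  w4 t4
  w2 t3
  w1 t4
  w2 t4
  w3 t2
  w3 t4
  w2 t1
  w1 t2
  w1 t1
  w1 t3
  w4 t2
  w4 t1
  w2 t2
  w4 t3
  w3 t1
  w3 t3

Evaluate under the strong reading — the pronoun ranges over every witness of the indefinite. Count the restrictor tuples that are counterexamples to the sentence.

"him" takes "a worker" as antecedent and "it" takes "a tool"; both are donkey pronouns co-varying with the restrictor.
Strong reading: for every (f,t,w) with issued(f,t,w), returned(w,t).
Restrictor triples: (f1,t1,w2)→returned(w2,t1) ✓  (f1,t1,w3)→returned(w3,t1) ✓  (f1,t2,w4)→returned(w4,t2) ✓  (f1,t3,w2)→returned(w2,t3) ✓  (f1,t4,w1)→returned(w1,t4) ✓  (f2,t1,w1)→returned(w1,t1) ✓  (f2,t2,w3)→returned(w3,t2) ✓  (f2,t3,w2)→returned(w2,t3) ✓  (f3,t3,w3)→returned(w3,t3) ✓  (f4,t1,w2)→returned(w2,t1) ✓  (f4,t1,w3)→returned(w3,t1) ✓  (f4,t2,w2)→returned(w2,t2) ✓  (f4,t3,w3)→returned(w3,t3) ✓  (f4,t4,w2)→returned(w2,t4) ✓  (f4,t4,w3)→returned(w3,t4) ✓  (f4,t4,w4)→returned(w4,t4) ✓
Counterexamples (restrictor triples failing the scope): 0.

0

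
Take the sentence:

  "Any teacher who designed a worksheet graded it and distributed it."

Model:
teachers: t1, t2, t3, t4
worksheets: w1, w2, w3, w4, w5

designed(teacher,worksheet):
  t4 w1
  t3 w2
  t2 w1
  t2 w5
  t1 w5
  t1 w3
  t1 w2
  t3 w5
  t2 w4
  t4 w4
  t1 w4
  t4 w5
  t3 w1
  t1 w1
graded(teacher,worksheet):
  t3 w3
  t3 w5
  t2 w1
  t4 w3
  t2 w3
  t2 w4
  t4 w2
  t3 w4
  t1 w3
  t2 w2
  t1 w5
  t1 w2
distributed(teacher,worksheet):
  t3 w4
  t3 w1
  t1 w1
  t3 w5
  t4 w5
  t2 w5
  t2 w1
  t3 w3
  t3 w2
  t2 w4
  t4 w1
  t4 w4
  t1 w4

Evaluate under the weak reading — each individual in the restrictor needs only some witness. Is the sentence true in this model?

"it" takes "a worksheet" as antecedent — a donkey pronoun bound across the clause boundary.
Weak reading: every teacher t with some designed-worksheet has at least one designed-worksheet w such that graded(t,w) ∧ distributed(t,w).
Per teacher: t1:✗  t2:✓  t3:✓  t4:✗
t1 has no witness among its designed-worksheets.

False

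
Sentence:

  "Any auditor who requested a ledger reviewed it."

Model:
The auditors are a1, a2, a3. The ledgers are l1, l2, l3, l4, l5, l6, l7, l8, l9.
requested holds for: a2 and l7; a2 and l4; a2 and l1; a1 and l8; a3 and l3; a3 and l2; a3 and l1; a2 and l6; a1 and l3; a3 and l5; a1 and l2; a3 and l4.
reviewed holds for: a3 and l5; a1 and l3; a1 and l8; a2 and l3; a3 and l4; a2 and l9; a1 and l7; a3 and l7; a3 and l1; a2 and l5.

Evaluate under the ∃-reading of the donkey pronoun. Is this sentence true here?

"it" takes "a ledger" as antecedent — a donkey pronoun bound across the clause boundary.
Weak reading: every auditor a with some requested-ledger has at least one requested-ledger l such that reviewed(a,l).
Per auditor: a1:✓  a2:✗  a3:✓
a2 has no witness among its requested-ledgers.

False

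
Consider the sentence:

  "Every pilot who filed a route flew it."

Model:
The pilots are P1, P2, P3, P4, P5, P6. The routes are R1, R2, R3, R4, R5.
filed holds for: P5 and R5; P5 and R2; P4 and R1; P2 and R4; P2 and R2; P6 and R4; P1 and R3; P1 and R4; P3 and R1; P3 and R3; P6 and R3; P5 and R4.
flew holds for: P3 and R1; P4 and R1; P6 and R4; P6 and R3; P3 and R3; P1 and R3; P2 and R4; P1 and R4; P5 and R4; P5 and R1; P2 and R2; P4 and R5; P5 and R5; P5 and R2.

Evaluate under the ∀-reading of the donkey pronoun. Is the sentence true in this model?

True

"it" takes "a route" as antecedent — a donkey pronoun bound across the clause boundary.
Strong reading: for every (p,r) with filed(p,r), flew(p,r).
Restrictor pairs: (P1,R3) ✓  (P1,R4) ✓  (P2,R2) ✓  (P2,R4) ✓  (P3,R1) ✓  (P3,R3) ✓  (P4,R1) ✓  (P5,R2) ✓  (P5,R4) ✓  (P5,R5) ✓  (P6,R3) ✓  (P6,R4) ✓
Every restrictor pair satisfies the scope.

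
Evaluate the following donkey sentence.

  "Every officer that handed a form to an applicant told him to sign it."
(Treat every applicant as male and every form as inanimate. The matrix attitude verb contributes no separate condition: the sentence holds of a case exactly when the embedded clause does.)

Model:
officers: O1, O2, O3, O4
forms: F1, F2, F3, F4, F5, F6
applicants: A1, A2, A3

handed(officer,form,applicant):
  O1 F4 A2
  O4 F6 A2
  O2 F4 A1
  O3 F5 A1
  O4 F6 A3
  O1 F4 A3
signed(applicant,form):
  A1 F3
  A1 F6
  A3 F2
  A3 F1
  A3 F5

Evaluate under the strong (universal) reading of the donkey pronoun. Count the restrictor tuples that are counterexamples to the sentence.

6

"him" takes "an applicant" as antecedent and "it" takes "a form"; both are donkey pronouns co-varying with the restrictor.
Strong reading: for every (o,f,a) with handed(o,f,a), signed(a,f).
Restrictor triples: (O1,F4,A2)→signed(A2,F4) ✗  (O1,F4,A3)→signed(A3,F4) ✗  (O2,F4,A1)→signed(A1,F4) ✗  (O3,F5,A1)→signed(A1,F5) ✗  (O4,F6,A2)→signed(A2,F6) ✗  (O4,F6,A3)→signed(A3,F6) ✗
Counterexamples (restrictor triples failing the scope): 6.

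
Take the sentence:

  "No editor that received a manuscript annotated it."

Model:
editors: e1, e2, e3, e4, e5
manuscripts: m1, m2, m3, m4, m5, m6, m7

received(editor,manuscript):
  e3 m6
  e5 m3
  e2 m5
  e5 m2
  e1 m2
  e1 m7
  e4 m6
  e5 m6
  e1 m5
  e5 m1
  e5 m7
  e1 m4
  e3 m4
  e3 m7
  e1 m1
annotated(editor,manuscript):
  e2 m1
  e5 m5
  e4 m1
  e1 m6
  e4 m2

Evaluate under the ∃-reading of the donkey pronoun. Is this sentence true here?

True

"it" takes "a manuscript" as antecedent — a donkey pronoun bound across the clause boundary.
Truth condition: for no (e,m) with received(e,m) does annotated(e,m) hold.
Restrictor pairs — does the scope hold? (e1,m1):fails  (e1,m2):fails  (e1,m4):fails  (e1,m5):fails  (e1,m7):fails  (e2,m5):fails  (e3,m4):fails  (e3,m6):fails  (e3,m7):fails  (e4,m6):fails  (e5,m1):fails  (e5,m2):fails  (e5,m3):fails  (e5,m6):fails  (e5,m7):fails
Scope holds for no restrictor pair, so the sentence is true.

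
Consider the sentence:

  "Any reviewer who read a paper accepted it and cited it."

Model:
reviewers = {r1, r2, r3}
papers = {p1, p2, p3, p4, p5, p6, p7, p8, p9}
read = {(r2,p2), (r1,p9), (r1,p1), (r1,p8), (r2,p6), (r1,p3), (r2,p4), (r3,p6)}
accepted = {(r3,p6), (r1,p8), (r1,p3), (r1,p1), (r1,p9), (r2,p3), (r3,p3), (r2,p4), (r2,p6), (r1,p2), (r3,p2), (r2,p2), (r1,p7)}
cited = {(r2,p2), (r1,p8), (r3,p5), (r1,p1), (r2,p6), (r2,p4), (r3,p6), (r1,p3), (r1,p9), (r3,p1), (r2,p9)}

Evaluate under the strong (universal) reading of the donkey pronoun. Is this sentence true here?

True

"it" takes "a paper" as antecedent — a donkey pronoun bound across the clause boundary.
Strong reading: for every (r,p) with read(r,p), accepted(r,p) ∧ cited(r,p).
Restrictor pairs: (r1,p1) ✓  (r1,p3) ✓  (r1,p8) ✓  (r1,p9) ✓  (r2,p2) ✓  (r2,p4) ✓  (r2,p6) ✓  (r3,p6) ✓
Every restrictor pair satisfies the scope.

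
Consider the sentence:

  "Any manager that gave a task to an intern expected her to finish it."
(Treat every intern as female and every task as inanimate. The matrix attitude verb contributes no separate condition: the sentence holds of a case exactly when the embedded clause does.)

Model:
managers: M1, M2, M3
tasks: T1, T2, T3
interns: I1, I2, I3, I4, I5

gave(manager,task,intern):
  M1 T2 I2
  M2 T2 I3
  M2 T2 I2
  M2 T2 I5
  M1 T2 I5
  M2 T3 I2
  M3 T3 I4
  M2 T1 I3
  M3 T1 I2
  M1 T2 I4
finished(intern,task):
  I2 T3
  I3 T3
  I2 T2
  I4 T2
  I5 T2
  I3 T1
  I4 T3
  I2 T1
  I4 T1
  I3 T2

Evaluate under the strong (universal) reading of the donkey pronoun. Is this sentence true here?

True

"her" takes "an intern" as antecedent and "it" takes "a task"; both are donkey pronouns co-varying with the restrictor.
Strong reading: for every (m,t,i) with gave(m,t,i), finished(i,t).
Restrictor triples: (M1,T2,I2)→finished(I2,T2) ✓  (M1,T2,I4)→finished(I4,T2) ✓  (M1,T2,I5)→finished(I5,T2) ✓  (M2,T1,I3)→finished(I3,T1) ✓  (M2,T2,I2)→finished(I2,T2) ✓  (M2,T2,I3)→finished(I3,T2) ✓  (M2,T2,I5)→finished(I5,T2) ✓  (M2,T3,I2)→finished(I2,T3) ✓  (M3,T1,I2)→finished(I2,T1) ✓  (M3,T3,I4)→finished(I4,T3) ✓
Every restrictor triple satisfies the scope.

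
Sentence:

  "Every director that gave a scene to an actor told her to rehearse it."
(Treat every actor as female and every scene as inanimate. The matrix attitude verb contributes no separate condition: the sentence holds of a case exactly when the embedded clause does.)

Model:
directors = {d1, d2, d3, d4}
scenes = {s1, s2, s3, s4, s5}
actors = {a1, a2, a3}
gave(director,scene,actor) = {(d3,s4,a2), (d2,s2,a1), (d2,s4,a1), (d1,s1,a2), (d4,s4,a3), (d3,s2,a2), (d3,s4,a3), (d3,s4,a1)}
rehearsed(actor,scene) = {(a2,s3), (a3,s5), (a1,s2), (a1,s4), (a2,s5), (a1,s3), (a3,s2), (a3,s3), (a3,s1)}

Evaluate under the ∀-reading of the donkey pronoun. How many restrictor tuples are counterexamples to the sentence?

"her" takes "an actor" as antecedent and "it" takes "a scene"; both are donkey pronouns co-varying with the restrictor.
Strong reading: for every (d,s,a) with gave(d,s,a), rehearsed(a,s).
Restrictor triples: (d1,s1,a2)→rehearsed(a2,s1) ✗  (d2,s2,a1)→rehearsed(a1,s2) ✓  (d2,s4,a1)→rehearsed(a1,s4) ✓  (d3,s2,a2)→rehearsed(a2,s2) ✗  (d3,s4,a1)→rehearsed(a1,s4) ✓  (d3,s4,a2)→rehearsed(a2,s4) ✗  (d3,s4,a3)→rehearsed(a3,s4) ✗  (d4,s4,a3)→rehearsed(a3,s4) ✗
Counterexamples (restrictor triples failing the scope): 5.

5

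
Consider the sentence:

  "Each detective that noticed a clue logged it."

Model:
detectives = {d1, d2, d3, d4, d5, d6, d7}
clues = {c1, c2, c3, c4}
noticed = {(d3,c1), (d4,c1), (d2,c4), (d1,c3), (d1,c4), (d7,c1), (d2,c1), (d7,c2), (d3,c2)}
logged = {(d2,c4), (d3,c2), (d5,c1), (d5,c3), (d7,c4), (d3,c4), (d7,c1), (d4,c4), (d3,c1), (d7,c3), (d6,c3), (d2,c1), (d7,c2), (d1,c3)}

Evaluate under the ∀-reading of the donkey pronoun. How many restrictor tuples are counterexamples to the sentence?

"it" takes "a clue" as antecedent — a donkey pronoun bound across the clause boundary.
Strong reading: for every (d,c) with noticed(d,c), logged(d,c).
Restrictor pairs: (d1,c3) ✓  (d1,c4) ✗  (d2,c1) ✓  (d2,c4) ✓  (d3,c1) ✓  (d3,c2) ✓  (d4,c1) ✗  (d7,c1) ✓  (d7,c2) ✓
Counterexamples (restrictor pairs failing the scope): 2.

2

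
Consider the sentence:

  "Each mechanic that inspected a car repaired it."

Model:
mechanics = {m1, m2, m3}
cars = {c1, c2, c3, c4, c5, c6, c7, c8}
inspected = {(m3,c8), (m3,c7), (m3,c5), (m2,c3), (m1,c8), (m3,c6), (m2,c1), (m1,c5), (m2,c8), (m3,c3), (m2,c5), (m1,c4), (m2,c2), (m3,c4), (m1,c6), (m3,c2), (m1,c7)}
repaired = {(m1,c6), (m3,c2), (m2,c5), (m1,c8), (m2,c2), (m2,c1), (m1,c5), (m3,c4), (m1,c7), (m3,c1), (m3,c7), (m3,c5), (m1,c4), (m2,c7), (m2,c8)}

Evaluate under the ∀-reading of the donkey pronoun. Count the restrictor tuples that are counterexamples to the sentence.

"it" takes "a car" as antecedent — a donkey pronoun bound across the clause boundary.
Strong reading: for every (m,c) with inspected(m,c), repaired(m,c).
Restrictor pairs: (m1,c4) ✓  (m1,c5) ✓  (m1,c6) ✓  (m1,c7) ✓  (m1,c8) ✓  (m2,c1) ✓  (m2,c2) ✓  (m2,c3) ✗  (m2,c5) ✓  (m2,c8) ✓  (m3,c2) ✓  (m3,c3) ✗  (m3,c4) ✓  (m3,c5) ✓  (m3,c6) ✗  (m3,c7) ✓  (m3,c8) ✗
Counterexamples (restrictor pairs failing the scope): 4.

4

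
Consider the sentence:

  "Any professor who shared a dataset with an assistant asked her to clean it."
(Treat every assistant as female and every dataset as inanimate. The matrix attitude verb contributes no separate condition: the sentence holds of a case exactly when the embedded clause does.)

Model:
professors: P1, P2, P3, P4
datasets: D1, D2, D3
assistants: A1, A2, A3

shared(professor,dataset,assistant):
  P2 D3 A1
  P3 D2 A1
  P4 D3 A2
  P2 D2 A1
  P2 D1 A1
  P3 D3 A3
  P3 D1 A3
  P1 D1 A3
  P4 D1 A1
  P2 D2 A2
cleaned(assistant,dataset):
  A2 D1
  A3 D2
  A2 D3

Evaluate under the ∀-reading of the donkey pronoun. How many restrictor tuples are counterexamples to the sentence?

9

"her" takes "an assistant" as antecedent and "it" takes "a dataset"; both are donkey pronouns co-varying with the restrictor.
Strong reading: for every (p,d,a) with shared(p,d,a), cleaned(a,d).
Restrictor triples: (P1,D1,A3)→cleaned(A3,D1) ✗  (P2,D1,A1)→cleaned(A1,D1) ✗  (P2,D2,A1)→cleaned(A1,D2) ✗  (P2,D2,A2)→cleaned(A2,D2) ✗  (P2,D3,A1)→cleaned(A1,D3) ✗  (P3,D1,A3)→cleaned(A3,D1) ✗  (P3,D2,A1)→cleaned(A1,D2) ✗  (P3,D3,A3)→cleaned(A3,D3) ✗  (P4,D1,A1)→cleaned(A1,D1) ✗  (P4,D3,A2)→cleaned(A2,D3) ✓
Counterexamples (restrictor triples failing the scope): 9.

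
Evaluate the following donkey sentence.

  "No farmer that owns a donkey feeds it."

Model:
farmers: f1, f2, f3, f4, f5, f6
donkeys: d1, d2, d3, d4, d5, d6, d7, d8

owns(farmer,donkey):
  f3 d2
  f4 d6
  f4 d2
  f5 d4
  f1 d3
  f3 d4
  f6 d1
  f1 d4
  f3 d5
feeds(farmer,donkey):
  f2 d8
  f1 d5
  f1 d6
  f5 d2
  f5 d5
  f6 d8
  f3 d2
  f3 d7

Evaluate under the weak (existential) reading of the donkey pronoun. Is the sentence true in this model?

"it" takes "a donkey" as antecedent — a donkey pronoun bound across the clause boundary.
Truth condition: for no (f,d) with owns(f,d) does feeds(f,d) hold.
Restrictor pairs — does the scope hold? (f1,d3):fails  (f1,d4):fails  (f3,d2):holds  (f3,d4):fails  (f3,d5):fails  (f4,d2):fails  (f4,d6):fails  (f5,d4):fails  (f6,d1):fails
Scope holds for 1 pair(s), so the sentence is false.

False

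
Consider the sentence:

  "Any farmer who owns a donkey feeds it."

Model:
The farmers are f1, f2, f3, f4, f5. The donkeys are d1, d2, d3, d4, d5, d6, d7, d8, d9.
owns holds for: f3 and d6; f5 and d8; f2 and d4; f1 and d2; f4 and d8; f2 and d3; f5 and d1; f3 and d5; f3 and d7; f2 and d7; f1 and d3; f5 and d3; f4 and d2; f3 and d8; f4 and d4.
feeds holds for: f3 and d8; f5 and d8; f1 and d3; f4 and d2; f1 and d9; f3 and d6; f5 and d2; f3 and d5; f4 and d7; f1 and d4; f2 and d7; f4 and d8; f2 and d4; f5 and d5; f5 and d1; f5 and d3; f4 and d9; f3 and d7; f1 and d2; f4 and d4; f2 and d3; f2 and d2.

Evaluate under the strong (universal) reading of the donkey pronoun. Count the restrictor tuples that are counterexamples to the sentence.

0

"it" takes "a donkey" as antecedent — a donkey pronoun bound across the clause boundary.
Strong reading: for every (f,d) with owns(f,d), feeds(f,d).
Restrictor pairs: (f1,d2) ✓  (f1,d3) ✓  (f2,d3) ✓  (f2,d4) ✓  (f2,d7) ✓  (f3,d5) ✓  (f3,d6) ✓  (f3,d7) ✓  (f3,d8) ✓  (f4,d2) ✓  (f4,d4) ✓  (f4,d8) ✓  (f5,d1) ✓  (f5,d3) ✓  (f5,d8) ✓
Counterexamples (restrictor pairs failing the scope): 0.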